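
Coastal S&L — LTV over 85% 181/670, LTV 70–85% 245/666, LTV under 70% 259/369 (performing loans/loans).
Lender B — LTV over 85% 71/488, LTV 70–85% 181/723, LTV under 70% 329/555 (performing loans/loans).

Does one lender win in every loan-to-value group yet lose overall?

No

LTV over 85%: Coastal S&L 181/670 = 27.0%, Lender B 71/488 = 14.5% → Coastal S&L
LTV 70–85%: Coastal S&L 245/666 = 36.8%, Lender B 181/723 = 25.0% → Coastal S&L
LTV under 70%: Coastal S&L 259/369 = 70.2%, Lender B 329/555 = 59.3% → Coastal S&L
Overall: Coastal S&L 685/1705 = 40.2%, Lender B 581/1766 = 32.9% → Coastal S&L
Coastal S&L wins overall and in every loan-to-value group — no reversal.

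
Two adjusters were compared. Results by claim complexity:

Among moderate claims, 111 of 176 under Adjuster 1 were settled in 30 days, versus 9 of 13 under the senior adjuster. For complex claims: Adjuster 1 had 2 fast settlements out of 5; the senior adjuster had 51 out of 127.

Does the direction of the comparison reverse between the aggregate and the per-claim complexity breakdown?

Moderate: Adjuster 1 111/176 = 63.1%, the senior adjuster 9/13 = 69.2% → the senior adjuster
Complex: Adjuster 1 2/5 = 40.0%, the senior adjuster 51/127 = 40.2% → the senior adjuster
Overall: Adjuster 1 113/181 = 62.4%, the senior adjuster 60/140 = 42.9% → Adjuster 1
The senior adjuster wins each claim group but Adjuster 1 wins overall — the comparison reverses. The senior adjuster's claims skew toward complex, which has a lower base rate.

Yes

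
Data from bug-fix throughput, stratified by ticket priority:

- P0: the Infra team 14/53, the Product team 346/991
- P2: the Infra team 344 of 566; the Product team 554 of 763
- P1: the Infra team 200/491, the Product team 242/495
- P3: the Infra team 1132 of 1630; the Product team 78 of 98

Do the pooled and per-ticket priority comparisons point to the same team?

No

P0: the Infra team 14/53 = 26.4%, the Product team 346/991 = 34.9% → the Product team
P2: the Infra team 344/566 = 60.8%, the Product team 554/763 = 72.6% → the Product team
P1: the Infra team 200/491 = 40.7%, the Product team 242/495 = 48.9% → the Product team
P3: the Infra team 1132/1630 = 69.4%, the Product team 78/98 = 79.6% → the Product team
Overall: the Infra team 1690/2740 = 61.7%, the Product team 1220/2347 = 52.0% → the Infra team
The Product team wins each ticket group but the Infra team wins overall — the comparison reverses. The Product team's tickets skew toward P0, which has a lower base rate.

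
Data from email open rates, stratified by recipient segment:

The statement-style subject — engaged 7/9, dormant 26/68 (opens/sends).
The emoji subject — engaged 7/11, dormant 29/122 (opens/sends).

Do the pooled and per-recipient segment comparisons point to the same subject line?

Yes

Engaged: the statement-style subject 7/9 = 77.8%, the emoji subject 7/11 = 63.6% → the statement-style subject
Dormant: the statement-style subject 26/68 = 38.2%, the emoji subject 29/122 = 23.8% → the statement-style subject
Overall: the statement-style subject 33/77 = 42.9%, the emoji subject 36/133 = 27.1% → the statement-style subject
The statement-style subject wins overall and in every recipient group — no reversal.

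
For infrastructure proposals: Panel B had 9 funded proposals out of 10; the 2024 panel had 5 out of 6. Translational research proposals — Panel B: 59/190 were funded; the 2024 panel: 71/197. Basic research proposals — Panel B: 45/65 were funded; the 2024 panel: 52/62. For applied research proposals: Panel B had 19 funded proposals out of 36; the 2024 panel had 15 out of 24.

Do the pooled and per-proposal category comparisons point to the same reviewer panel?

No

Infrastructure: Panel B 9/10 = 90.0%, the 2024 panel 5/6 = 83.3% → Panel B
Translational research: Panel B 59/190 = 31.1%, the 2024 panel 71/197 = 36.0% → the 2024 panel
Basic research: Panel B 45/65 = 69.2%, the 2024 panel 52/62 = 83.9% → the 2024 panel
Applied research: Panel B 19/36 = 52.8%, the 2024 panel 15/24 = 62.5% → the 2024 panel
Overall: Panel B 132/301 = 43.9%, the 2024 panel 143/289 = 49.5% → the 2024 panel
Neither sweeps: Panel B wins 1 of 4 groups, the 2024 panel wins 3. The 2024 panel wins overall but not every group — no Simpson reversal.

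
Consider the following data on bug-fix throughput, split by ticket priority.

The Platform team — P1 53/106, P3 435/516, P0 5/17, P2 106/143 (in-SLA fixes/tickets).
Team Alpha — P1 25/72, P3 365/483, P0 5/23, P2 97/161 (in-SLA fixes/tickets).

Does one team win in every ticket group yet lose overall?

No

P1: the Platform team 53/106 = 50.0%, Team Alpha 25/72 = 34.7% → the Platform team
P3: the Platform team 435/516 = 84.3%, Team Alpha 365/483 = 75.6% → the Platform team
P0: the Platform team 5/17 = 29.4%, Team Alpha 5/23 = 21.7% → the Platform team
P2: the Platform team 106/143 = 74.1%, Team Alpha 97/161 = 60.2% → the Platform team
Overall: the Platform team 599/782 = 76.6%, Team Alpha 492/739 = 66.6% → the Platform team
The Platform team wins overall and in every ticket group — no reversal.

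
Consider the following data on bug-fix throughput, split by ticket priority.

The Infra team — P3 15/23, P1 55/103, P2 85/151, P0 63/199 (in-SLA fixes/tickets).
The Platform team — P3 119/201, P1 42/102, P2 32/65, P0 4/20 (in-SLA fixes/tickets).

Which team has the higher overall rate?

P3: the Infra team 15/23 = 65.2%, the Platform team 119/201 = 59.2% → the Infra team
P1: the Infra team 55/103 = 53.4%, the Platform team 42/102 = 41.2% → the Infra team
P2: the Infra team 85/151 = 56.3%, the Platform team 32/65 = 49.2% → the Infra team
P0: the Infra team 63/199 = 31.7%, the Platform team 4/20 = 20.0% → the Infra team
Overall: the Infra team 218/476 = 45.8%, the Platform team 197/388 = 50.8% → the Platform team
(The Infra team wins every ticket group but the Platform team wins overall — the Infra team's tickets skew toward the low-rate P0 group.)

the Platform team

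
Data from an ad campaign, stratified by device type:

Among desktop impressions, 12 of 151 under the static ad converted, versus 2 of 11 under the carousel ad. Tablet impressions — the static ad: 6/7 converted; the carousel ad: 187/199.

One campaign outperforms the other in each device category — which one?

Desktop: the static ad 12/151 = 7.9%, the carousel ad 2/11 = 18.2% → the carousel ad
Tablet: the static ad 6/7 = 85.7%, the carousel ad 187/199 = 94.0% → the carousel ad
The carousel ad has the higher rate in both groups.

the carousel ad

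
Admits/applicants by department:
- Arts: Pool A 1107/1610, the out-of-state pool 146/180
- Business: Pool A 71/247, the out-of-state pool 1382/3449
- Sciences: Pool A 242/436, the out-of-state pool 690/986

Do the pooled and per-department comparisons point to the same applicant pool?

No

Arts: Pool A 1107/1610 = 68.8%, the out-of-state pool 146/180 = 81.1% → the out-of-state pool
Business: Pool A 71/247 = 28.7%, the out-of-state pool 1382/3449 = 40.1% → the out-of-state pool
Sciences: Pool A 242/436 = 55.5%, the out-of-state pool 690/986 = 70.0% → the out-of-state pool
Overall: Pool A 1420/2293 = 61.9%, the out-of-state pool 2218/4615 = 48.1% → Pool A
The out-of-state pool wins each department group but Pool A wins overall — the comparison reverses. The out-of-state pool's applicants skew toward Business, which has a lower base rate.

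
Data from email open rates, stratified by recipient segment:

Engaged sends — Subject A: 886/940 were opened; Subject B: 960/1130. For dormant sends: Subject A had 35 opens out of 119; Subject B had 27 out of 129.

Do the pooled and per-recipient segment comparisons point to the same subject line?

Engaged: Subject A 886/940 = 94.3%, Subject B 960/1130 = 85.0% → Subject A
Dormant: Subject A 35/119 = 29.4%, Subject B 27/129 = 20.9% → Subject A
Overall: Subject A 921/1059 = 87.0%, Subject B 987/1259 = 78.4% → Subject A
Subject A wins overall and in every recipient group — no reversal.

Yes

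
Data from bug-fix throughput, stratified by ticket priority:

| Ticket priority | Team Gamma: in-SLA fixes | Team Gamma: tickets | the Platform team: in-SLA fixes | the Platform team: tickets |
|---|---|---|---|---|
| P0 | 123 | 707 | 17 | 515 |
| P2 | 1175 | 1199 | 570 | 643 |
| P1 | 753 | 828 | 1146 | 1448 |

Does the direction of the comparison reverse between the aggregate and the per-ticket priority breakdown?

P0: Team Gamma 123/707 = 17.4%, the Platform team 17/515 = 3.3% → Team Gamma
P2: Team Gamma 1175/1199 = 98.0%, the Platform team 570/643 = 88.6% → Team Gamma
P1: Team Gamma 753/828 = 90.9%, the Platform team 1146/1448 = 79.1% → Team Gamma
Overall: Team Gamma 2051/2734 = 75.0%, the Platform team 1733/2606 = 66.5% → Team Gamma
Team Gamma wins overall and in every ticket group — no reversal.

No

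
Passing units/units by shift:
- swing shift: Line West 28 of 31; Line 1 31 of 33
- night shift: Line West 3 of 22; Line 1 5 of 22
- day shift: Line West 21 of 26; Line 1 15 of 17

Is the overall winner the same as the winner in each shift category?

Swing shift: Line West 28/31 = 90.3%, Line 1 31/33 = 93.9% → Line 1
Night shift: Line West 3/22 = 13.6%, Line 1 5/22 = 22.7% → Line 1
Day shift: Line West 21/26 = 80.8%, Line 1 15/17 = 88.2% → Line 1
Overall: Line West 52/79 = 65.8%, Line 1 51/72 = 70.8% → Line 1
Line 1 wins overall and in every shift group — no reversal.

Yes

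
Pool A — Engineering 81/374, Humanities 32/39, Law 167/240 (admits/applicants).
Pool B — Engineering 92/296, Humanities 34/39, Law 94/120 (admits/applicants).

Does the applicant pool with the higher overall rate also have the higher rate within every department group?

Engineering: Pool A 81/374 = 21.7%, Pool B 92/296 = 31.1% → Pool B
Humanities: Pool A 32/39 = 82.1%, Pool B 34/39 = 87.2% → Pool B
Law: Pool A 167/240 = 69.6%, Pool B 94/120 = 78.3% → Pool B
Overall: Pool A 280/653 = 42.9%, Pool B 220/455 = 48.4% → Pool B
Pool B wins overall and in every department group — no reversal.

Yes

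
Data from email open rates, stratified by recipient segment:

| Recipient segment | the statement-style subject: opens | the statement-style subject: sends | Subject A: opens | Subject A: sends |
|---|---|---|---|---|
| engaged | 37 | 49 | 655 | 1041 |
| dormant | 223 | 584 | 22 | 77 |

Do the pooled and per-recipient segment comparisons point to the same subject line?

No

Engaged: the statement-style subject 37/49 = 75.5%, Subject A 655/1041 = 62.9% → the statement-style subject
Dormant: the statement-style subject 223/584 = 38.2%, Subject A 22/77 = 28.6% → the statement-style subject
Overall: the statement-style subject 260/633 = 41.1%, Subject A 677/1118 = 60.6% → Subject A
The statement-style subject wins each recipient group but Subject A wins overall — the comparison reverses. The statement-style subject's sends skew toward dormant, which has a lower base rate.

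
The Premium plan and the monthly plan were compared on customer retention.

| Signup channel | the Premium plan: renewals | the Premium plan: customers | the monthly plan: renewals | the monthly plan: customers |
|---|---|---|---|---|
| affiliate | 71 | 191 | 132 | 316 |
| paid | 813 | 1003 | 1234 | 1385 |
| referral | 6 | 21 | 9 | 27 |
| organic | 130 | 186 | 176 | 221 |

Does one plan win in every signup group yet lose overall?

No

Affiliate: the Premium plan 71/191 = 37.2%, the monthly plan 132/316 = 41.8% → the monthly plan
Paid: the Premium plan 813/1003 = 81.1%, the monthly plan 1234/1385 = 89.1% → the monthly plan
Referral: the Premium plan 6/21 = 28.6%, the monthly plan 9/27 = 33.3% → the monthly plan
Organic: the Premium plan 130/186 = 69.9%, the monthly plan 176/221 = 79.6% → the monthly plan
Overall: the Premium plan 1020/1401 = 72.8%, the monthly plan 1551/1949 = 79.6% → the monthly plan
The monthly plan wins overall and in every signup group — no reversal.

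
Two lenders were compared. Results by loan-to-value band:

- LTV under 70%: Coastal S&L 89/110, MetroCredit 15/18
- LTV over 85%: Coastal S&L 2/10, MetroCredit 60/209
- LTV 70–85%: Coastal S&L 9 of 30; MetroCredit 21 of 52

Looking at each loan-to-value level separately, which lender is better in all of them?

MetroCredit

LTV under 70%: Coastal S&L 89/110 = 80.9%, MetroCredit 15/18 = 83.3% → MetroCredit
LTV over 85%: Coastal S&L 2/10 = 20.0%, MetroCredit 60/209 = 28.7% → MetroCredit
LTV 70–85%: Coastal S&L 9/30 = 30.0%, MetroCredit 21/52 = 40.4% → MetroCredit
MetroCredit has the higher rate in all 3 groups.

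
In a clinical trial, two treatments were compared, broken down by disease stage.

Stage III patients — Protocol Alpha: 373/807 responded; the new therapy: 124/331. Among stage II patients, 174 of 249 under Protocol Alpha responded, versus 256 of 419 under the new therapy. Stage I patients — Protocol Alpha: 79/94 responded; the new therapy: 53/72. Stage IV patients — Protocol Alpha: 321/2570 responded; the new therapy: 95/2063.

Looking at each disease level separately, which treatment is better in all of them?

Stage III: Protocol Alpha 373/807 = 46.2%, the new therapy 124/331 = 37.5% → Protocol Alpha
Stage II: Protocol Alpha 174/249 = 69.9%, the new therapy 256/419 = 61.1% → Protocol Alpha
Stage I: Protocol Alpha 79/94 = 84.0%, the new therapy 53/72 = 73.6% → Protocol Alpha
Stage IV: Protocol Alpha 321/2570 = 12.5%, the new therapy 95/2063 = 4.6% → Protocol Alpha
Protocol Alpha has the higher rate in all 4 groups.

Protocol Alpha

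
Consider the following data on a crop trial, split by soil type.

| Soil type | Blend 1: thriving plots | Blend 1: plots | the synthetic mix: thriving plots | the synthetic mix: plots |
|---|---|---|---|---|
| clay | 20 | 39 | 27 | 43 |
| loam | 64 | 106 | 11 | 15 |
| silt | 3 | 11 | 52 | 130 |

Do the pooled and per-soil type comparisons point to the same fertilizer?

No

Clay: Blend 1 20/39 = 51.3%, the synthetic mix 27/43 = 62.8% → the synthetic mix
Loam: Blend 1 64/106 = 60.4%, the synthetic mix 11/15 = 73.3% → the synthetic mix
Silt: Blend 1 3/11 = 27.3%, the synthetic mix 52/130 = 40.0% → the synthetic mix
Overall: Blend 1 87/156 = 55.8%, the synthetic mix 90/188 = 47.9% → Blend 1
The synthetic mix wins each soil group but Blend 1 wins overall — the comparison reverses. The synthetic mix's plots skew toward silt, which has a lower base rate.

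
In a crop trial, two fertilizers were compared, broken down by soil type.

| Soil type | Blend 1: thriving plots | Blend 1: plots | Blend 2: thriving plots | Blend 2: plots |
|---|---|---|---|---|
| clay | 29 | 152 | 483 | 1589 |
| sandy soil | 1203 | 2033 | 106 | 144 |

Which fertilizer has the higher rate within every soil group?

Blend 2

Clay: Blend 1 29/152 = 19.1%, Blend 2 483/1589 = 30.4% → Blend 2
Sandy soil: Blend 1 1203/2033 = 59.2%, Blend 2 106/144 = 73.6% → Blend 2
Blend 2 has the higher rate in both groups.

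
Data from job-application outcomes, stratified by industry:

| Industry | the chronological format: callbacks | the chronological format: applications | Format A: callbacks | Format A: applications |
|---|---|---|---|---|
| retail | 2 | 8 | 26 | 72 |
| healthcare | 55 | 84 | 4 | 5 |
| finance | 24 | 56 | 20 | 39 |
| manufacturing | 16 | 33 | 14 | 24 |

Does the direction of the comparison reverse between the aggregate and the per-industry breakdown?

Yes

Retail: the chronological format 2/8 = 25.0%, Format A 26/72 = 36.1% → Format A
Healthcare: the chronological format 55/84 = 65.5%, Format A 4/5 = 80.0% → Format A
Finance: the chronological format 24/56 = 42.9%, Format A 20/39 = 51.3% → Format A
Manufacturing: the chronological format 16/33 = 48.5%, Format A 14/24 = 58.3% → Format A
Overall: the chronological format 97/181 = 53.6%, Format A 64/140 = 45.7% → the chronological format
Format A wins each industry group but the chronological format wins overall — the comparison reverses. Format A's applications skew toward retail, which has a lower base rate.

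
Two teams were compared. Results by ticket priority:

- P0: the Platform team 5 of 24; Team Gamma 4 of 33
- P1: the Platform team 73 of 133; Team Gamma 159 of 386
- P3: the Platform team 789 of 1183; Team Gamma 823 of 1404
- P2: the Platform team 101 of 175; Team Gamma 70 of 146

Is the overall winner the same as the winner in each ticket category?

Yes

P0: the Platform team 5/24 = 20.8%, Team Gamma 4/33 = 12.1% → the Platform team
P1: the Platform team 73/133 = 54.9%, Team Gamma 159/386 = 41.2% → the Platform team
P3: the Platform team 789/1183 = 66.7%, Team Gamma 823/1404 = 58.6% → the Platform team
P2: the Platform team 101/175 = 57.7%, Team Gamma 70/146 = 47.9% → the Platform team
Overall: the Platform team 968/1515 = 63.9%, Team Gamma 1056/1969 = 53.6% → the Platform team
The Platform team wins overall and in every ticket group — no reversal.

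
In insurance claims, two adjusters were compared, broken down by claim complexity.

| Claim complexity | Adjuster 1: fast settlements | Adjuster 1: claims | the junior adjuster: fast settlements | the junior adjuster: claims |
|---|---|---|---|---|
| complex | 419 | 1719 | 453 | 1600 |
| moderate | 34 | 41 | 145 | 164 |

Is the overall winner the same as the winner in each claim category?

Complex: Adjuster 1 419/1719 = 24.4%, the junior adjuster 453/1600 = 28.3% → the junior adjuster
Moderate: Adjuster 1 34/41 = 82.9%, the junior adjuster 145/164 = 88.4% → the junior adjuster
Overall: Adjuster 1 453/1760 = 25.7%, the junior adjuster 598/1764 = 33.9% → the junior adjuster
The junior adjuster wins overall and in every claim group — no reversal.

Yes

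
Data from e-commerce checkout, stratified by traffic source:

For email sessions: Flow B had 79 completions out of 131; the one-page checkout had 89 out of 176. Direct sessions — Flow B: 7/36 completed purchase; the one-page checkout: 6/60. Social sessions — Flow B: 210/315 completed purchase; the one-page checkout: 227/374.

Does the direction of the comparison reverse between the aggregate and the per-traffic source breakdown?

Email: Flow B 79/131 = 60.3%, the one-page checkout 89/176 = 50.6% → Flow B
Direct: Flow B 7/36 = 19.4%, the one-page checkout 6/60 = 10.0% → Flow B
Social: Flow B 210/315 = 66.7%, the one-page checkout 227/374 = 60.7% → Flow B
Overall: Flow B 296/482 = 61.4%, the one-page checkout 322/610 = 52.8% → Flow B
Flow B wins overall and in every traffic group — no reversal.

No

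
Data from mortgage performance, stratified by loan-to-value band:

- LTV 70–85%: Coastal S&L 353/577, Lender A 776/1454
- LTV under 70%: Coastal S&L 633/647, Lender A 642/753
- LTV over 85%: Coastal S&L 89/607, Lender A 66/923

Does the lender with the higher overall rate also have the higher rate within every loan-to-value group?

LTV 70–85%: Coastal S&L 353/577 = 61.2%, Lender A 776/1454 = 53.4% → Coastal S&L
LTV under 70%: Coastal S&L 633/647 = 97.8%, Lender A 642/753 = 85.3% → Coastal S&L
LTV over 85%: Coastal S&L 89/607 = 14.7%, Lender A 66/923 = 7.2% → Coastal S&L
Overall: Coastal S&L 1075/1831 = 58.7%, Lender A 1484/3130 = 47.4% → Coastal S&L
Coastal S&L wins overall and in every loan-to-value group — no reversal.

Yes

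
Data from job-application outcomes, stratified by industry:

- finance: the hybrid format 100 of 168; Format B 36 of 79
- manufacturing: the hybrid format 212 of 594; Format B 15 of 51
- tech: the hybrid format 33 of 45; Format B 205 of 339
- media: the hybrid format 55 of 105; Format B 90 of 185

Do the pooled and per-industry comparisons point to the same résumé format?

Finance: the hybrid format 100/168 = 59.5%, Format B 36/79 = 45.6% → the hybrid format
Manufacturing: the hybrid format 212/594 = 35.7%, Format B 15/51 = 29.4% → the hybrid format
Tech: the hybrid format 33/45 = 73.3%, Format B 205/339 = 60.5% → the hybrid format
Media: the hybrid format 55/105 = 52.4%, Format B 90/185 = 48.6% → the hybrid format
Overall: the hybrid format 400/912 = 43.9%, Format B 346/654 = 52.9% → Format B
The hybrid format wins each industry group but Format B wins overall — the comparison reverses. The hybrid format's applications skew toward manufacturing, which has a lower base rate.

No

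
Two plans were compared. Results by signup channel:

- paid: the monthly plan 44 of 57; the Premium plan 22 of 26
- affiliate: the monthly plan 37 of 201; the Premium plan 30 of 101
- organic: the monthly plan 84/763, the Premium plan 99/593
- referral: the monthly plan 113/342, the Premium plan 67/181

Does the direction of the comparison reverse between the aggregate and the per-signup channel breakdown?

No

Paid: the monthly plan 44/57 = 77.2%, the Premium plan 22/26 = 84.6% → the Premium plan
Affiliate: the monthly plan 37/201 = 18.4%, the Premium plan 30/101 = 29.7% → the Premium plan
Organic: the monthly plan 84/763 = 11.0%, the Premium plan 99/593 = 16.7% → the Premium plan
Referral: the monthly plan 113/342 = 33.0%, the Premium plan 67/181 = 37.0% → the Premium plan
Overall: the monthly plan 278/1363 = 20.4%, the Premium plan 218/901 = 24.2% → the Premium plan
The Premium plan wins overall and in every signup group — no reversal.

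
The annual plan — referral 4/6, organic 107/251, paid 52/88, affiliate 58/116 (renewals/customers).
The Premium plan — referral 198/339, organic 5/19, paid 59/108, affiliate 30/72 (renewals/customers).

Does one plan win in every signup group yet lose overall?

Referral: the annual plan 4/6 = 66.7%, the Premium plan 198/339 = 58.4% → the annual plan
Organic: the annual plan 107/251 = 42.6%, the Premium plan 5/19 = 26.3% → the annual plan
Paid: the annual plan 52/88 = 59.1%, the Premium plan 59/108 = 54.6% → the annual plan
Affiliate: the annual plan 58/116 = 50.0%, the Premium plan 30/72 = 41.7% → the annual plan
Overall: the annual plan 221/461 = 47.9%, the Premium plan 292/538 = 54.3% → the Premium plan
The annual plan wins each signup group but the Premium plan wins overall — the comparison reverses. The annual plan's customers skew toward organic, which has a lower base rate.

Yes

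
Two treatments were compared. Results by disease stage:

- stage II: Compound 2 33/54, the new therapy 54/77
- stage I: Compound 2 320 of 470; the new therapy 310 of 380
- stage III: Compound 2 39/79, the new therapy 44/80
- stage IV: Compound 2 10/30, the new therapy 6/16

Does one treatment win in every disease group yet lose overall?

No

Stage II: Compound 2 33/54 = 61.1%, the new therapy 54/77 = 70.1% → the new therapy
Stage I: Compound 2 320/470 = 68.1%, the new therapy 310/380 = 81.6% → the new therapy
Stage III: Compound 2 39/79 = 49.4%, the new therapy 44/80 = 55.0% → the new therapy
Stage IV: Compound 2 10/30 = 33.3%, the new therapy 6/16 = 37.5% → the new therapy
Overall: Compound 2 402/633 = 63.5%, the new therapy 414/553 = 74.9% → the new therapy
The new therapy wins overall and in every disease group — no reversal.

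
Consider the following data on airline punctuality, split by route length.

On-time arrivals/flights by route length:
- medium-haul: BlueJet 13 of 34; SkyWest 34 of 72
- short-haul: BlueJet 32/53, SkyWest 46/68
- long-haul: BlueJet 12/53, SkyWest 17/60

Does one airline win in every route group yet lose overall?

No

Medium-haul: BlueJet 13/34 = 38.2%, SkyWest 34/72 = 47.2% → SkyWest
Short-haul: BlueJet 32/53 = 60.4%, SkyWest 46/68 = 67.6% → SkyWest
Long-haul: BlueJet 12/53 = 22.6%, SkyWest 17/60 = 28.3% → SkyWest
Overall: BlueJet 57/140 = 40.7%, SkyWest 97/200 = 48.5% → SkyWest
SkyWest wins overall and in every route group — no reversal.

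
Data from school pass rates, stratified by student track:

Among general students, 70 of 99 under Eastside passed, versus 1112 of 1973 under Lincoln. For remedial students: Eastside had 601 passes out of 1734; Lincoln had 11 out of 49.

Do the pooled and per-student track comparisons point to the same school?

General: Eastside 70/99 = 70.7%, Lincoln 1112/1973 = 56.4% → Eastside
Remedial: Eastside 601/1734 = 34.7%, Lincoln 11/49 = 22.4% → Eastside
Overall: Eastside 671/1833 = 36.6%, Lincoln 1123/2022 = 55.5% → Lincoln
Eastside wins each student group but Lincoln wins overall — the comparison reverses. Eastside's students skew toward remedial, which has a lower base rate.

No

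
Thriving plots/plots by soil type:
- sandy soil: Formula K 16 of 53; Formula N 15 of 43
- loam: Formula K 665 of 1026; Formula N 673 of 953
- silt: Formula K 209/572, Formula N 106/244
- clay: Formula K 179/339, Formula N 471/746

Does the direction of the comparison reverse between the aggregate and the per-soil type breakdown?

Sandy soil: Formula K 16/53 = 30.2%, Formula N 15/43 = 34.9% → Formula N
Loam: Formula K 665/1026 = 64.8%, Formula N 673/953 = 70.6% → Formula N
Silt: Formula K 209/572 = 36.5%, Formula N 106/244 = 43.4% → Formula N
Clay: Formula K 179/339 = 52.8%, Formula N 471/746 = 63.1% → Formula N
Overall: Formula K 1069/1990 = 53.7%, Formula N 1265/1986 = 63.7% → Formula N
Formula N wins overall and in every soil group — no reversal.

No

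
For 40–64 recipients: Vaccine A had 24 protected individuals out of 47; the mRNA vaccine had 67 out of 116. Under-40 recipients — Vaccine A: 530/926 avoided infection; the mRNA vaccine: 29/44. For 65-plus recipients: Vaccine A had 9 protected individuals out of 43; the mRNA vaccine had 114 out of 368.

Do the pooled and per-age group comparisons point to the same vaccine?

No

40–64: Vaccine A 24/47 = 51.1%, the mRNA vaccine 67/116 = 57.8% → the mRNA vaccine
Under-40: Vaccine A 530/926 = 57.2%, the mRNA vaccine 29/44 = 65.9% → the mRNA vaccine
65-plus: Vaccine A 9/43 = 20.9%, the mRNA vaccine 114/368 = 31.0% → the mRNA vaccine
Overall: Vaccine A 563/1016 = 55.4%, the mRNA vaccine 210/528 = 39.8% → Vaccine A
The mRNA vaccine wins each age group but Vaccine A wins overall — the comparison reverses. The mRNA vaccine's recipients skew toward 65-plus, which has a lower base rate.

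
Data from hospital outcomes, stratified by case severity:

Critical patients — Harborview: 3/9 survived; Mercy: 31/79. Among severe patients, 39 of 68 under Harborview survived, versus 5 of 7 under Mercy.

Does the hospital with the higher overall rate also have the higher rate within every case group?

No

Critical: Harborview 3/9 = 33.3%, Mercy 31/79 = 39.2% → Mercy
Severe: Harborview 39/68 = 57.4%, Mercy 5/7 = 71.4% → Mercy
Overall: Harborview 42/77 = 54.5%, Mercy 36/86 = 41.9% → Harborview
Mercy wins each case group but Harborview wins overall — the comparison reverses. Mercy's patients skew toward critical, which has a lower base rate.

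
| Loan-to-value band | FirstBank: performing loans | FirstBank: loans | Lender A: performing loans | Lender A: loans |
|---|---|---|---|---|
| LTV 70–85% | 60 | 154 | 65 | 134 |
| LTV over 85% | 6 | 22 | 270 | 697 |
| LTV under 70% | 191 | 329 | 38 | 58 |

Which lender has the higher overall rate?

LTV 70–85%: FirstBank 60/154 = 39.0%, Lender A 65/134 = 48.5% → Lender A
LTV over 85%: FirstBank 6/22 = 27.3%, Lender A 270/697 = 38.7% → Lender A
LTV under 70%: FirstBank 191/329 = 58.1%, Lender A 38/58 = 65.5% → Lender A
Overall: FirstBank 257/505 = 50.9%, Lender A 373/889 = 42.0% → FirstBank
(Lender A wins every loan-to-value group but FirstBank wins overall — Lender A's loans skew toward the low-rate LTV over 85% group.)

FirstBank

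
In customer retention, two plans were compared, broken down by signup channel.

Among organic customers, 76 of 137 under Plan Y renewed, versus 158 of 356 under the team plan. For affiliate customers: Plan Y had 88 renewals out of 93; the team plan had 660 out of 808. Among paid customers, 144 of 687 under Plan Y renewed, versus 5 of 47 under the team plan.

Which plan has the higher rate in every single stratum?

Plan Y

Organic: Plan Y 76/137 = 55.5%, the team plan 158/356 = 44.4% → Plan Y
Affiliate: Plan Y 88/93 = 94.6%, the team plan 660/808 = 81.7% → Plan Y
Paid: Plan Y 144/687 = 21.0%, the team plan 5/47 = 10.6% → Plan Y
Plan Y has the higher rate in all 3 groups.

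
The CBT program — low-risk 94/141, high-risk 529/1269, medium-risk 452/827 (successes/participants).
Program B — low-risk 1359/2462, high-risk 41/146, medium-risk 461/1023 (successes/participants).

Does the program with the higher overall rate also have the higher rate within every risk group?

No

Low-risk: the CBT program 94/141 = 66.7%, Program B 1359/2462 = 55.2% → the CBT program
High-risk: the CBT program 529/1269 = 41.7%, Program B 41/146 = 28.1% → the CBT program
Medium-risk: the CBT program 452/827 = 54.7%, Program B 461/1023 = 45.1% → the CBT program
Overall: the CBT program 1075/2237 = 48.1%, Program B 1861/3631 = 51.3% → Program B
The CBT program wins each risk group but Program B wins overall — the comparison reverses. The CBT program's participants skew toward high-risk, which has a lower base rate.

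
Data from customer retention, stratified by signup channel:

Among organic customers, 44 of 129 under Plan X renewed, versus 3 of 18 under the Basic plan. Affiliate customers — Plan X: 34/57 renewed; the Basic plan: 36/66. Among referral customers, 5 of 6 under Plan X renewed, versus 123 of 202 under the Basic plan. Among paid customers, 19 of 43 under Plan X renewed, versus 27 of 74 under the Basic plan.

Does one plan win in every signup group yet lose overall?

Organic: Plan X 44/129 = 34.1%, the Basic plan 3/18 = 16.7% → Plan X
Affiliate: Plan X 34/57 = 59.6%, the Basic plan 36/66 = 54.5% → Plan X
Referral: Plan X 5/6 = 83.3%, the Basic plan 123/202 = 60.9% → Plan X
Paid: Plan X 19/43 = 44.2%, the Basic plan 27/74 = 36.5% → Plan X
Overall: Plan X 102/235 = 43.4%, the Basic plan 189/360 = 52.5% → the Basic plan
Plan X wins each signup group but the Basic plan wins overall — the comparison reverses. Plan X's customers skew toward organic, which has a lower base rate.

Yes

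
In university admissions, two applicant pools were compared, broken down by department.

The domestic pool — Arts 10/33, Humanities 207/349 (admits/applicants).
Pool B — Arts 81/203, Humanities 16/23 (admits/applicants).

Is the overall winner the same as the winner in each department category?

No

Arts: the domestic pool 10/33 = 30.3%, Pool B 81/203 = 39.9% → Pool B
Humanities: the domestic pool 207/349 = 59.3%, Pool B 16/23 = 69.6% → Pool B
Overall: the domestic pool 217/382 = 56.8%, Pool B 97/226 = 42.9% → the domestic pool
Pool B wins each department group but the domestic pool wins overall — the comparison reverses. Pool B's applicants skew toward Arts, which has a lower base rate.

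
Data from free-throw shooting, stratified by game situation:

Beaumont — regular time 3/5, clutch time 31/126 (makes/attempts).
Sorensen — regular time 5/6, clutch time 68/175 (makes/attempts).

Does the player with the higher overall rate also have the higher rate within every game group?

Regular time: Beaumont 3/5 = 60.0%, Sorensen 5/6 = 83.3% → Sorensen
Clutch time: Beaumont 31/126 = 24.6%, Sorensen 68/175 = 38.9% → Sorensen
Overall: Beaumont 34/131 = 26.0%, Sorensen 73/181 = 40.3% → Sorensen
Sorensen wins overall and in every game group — no reversal.

Yes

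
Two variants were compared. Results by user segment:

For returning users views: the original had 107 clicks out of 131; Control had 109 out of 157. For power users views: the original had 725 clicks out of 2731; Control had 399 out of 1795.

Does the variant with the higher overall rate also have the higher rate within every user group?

Yes

Returning users: the original 107/131 = 81.7%, Control 109/157 = 69.4% → the original
Power users: the original 725/2731 = 26.5%, Control 399/1795 = 22.2% → the original
Overall: the original 832/2862 = 29.1%, Control 508/1952 = 26.0% → the original
The original wins overall and in every user group — no reversal.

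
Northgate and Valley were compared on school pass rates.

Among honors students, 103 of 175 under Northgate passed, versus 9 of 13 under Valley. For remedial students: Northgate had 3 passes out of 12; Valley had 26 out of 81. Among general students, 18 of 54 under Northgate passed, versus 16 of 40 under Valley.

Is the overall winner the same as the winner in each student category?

Honors: Northgate 103/175 = 58.9%, Valley 9/13 = 69.2% → Valley
Remedial: Northgate 3/12 = 25.0%, Valley 26/81 = 32.1% → Valley
General: Northgate 18/54 = 33.3%, Valley 16/40 = 40.0% → Valley
Overall: Northgate 124/241 = 51.5%, Valley 51/134 = 38.1% → Northgate
Valley wins each student group but Northgate wins overall — the comparison reverses. Valley's students skew toward remedial, which has a lower base rate.

No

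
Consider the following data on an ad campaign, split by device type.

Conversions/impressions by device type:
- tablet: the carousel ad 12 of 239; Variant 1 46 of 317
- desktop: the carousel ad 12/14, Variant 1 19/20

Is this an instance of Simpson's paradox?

Tablet: the carousel ad 12/239 = 5.0%, Variant 1 46/317 = 14.5% → Variant 1
Desktop: the carousel ad 12/14 = 85.7%, Variant 1 19/20 = 95.0% → Variant 1
Overall: the carousel ad 24/253 = 9.5%, Variant 1 65/337 = 19.3% → Variant 1
Variant 1 wins overall and in every device group — no reversal.

No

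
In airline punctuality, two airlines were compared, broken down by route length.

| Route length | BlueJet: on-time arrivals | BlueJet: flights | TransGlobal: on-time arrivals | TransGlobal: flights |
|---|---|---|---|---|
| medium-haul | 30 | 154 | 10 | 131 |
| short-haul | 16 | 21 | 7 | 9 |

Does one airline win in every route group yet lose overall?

Medium-haul: BlueJet 30/154 = 19.5%, TransGlobal 10/131 = 7.6% → BlueJet
Short-haul: BlueJet 16/21 = 76.2%, TransGlobal 7/9 = 77.8% → TransGlobal
Overall: BlueJet 46/175 = 26.3%, TransGlobal 17/140 = 12.1% → BlueJet
Neither sweeps: BlueJet wins 1 of 2 groups, TransGlobal wins 1. BlueJet wins overall but not every group — no Simpson reversal.

No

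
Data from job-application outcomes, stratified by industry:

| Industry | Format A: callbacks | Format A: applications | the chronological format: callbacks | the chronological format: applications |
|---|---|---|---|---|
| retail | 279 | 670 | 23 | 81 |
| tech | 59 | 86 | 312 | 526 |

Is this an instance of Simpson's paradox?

Yes

Retail: Format A 279/670 = 41.6%, the chronological format 23/81 = 28.4% → Format A
Tech: Format A 59/86 = 68.6%, the chronological format 312/526 = 59.3% → Format A
Overall: Format A 338/756 = 44.7%, the chronological format 335/607 = 55.2% → the chronological format
Format A wins each industry group but the chronological format wins overall — the comparison reverses. Format A's applications skew toward retail, which has a lower base rate.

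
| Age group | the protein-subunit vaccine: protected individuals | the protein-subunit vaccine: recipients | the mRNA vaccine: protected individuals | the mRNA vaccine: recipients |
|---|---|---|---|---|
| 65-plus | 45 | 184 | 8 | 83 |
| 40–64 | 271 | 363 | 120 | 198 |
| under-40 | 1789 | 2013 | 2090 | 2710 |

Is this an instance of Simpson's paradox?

No

65-plus: the protein-subunit vaccine 45/184 = 24.5%, the mRNA vaccine 8/83 = 9.6% → the protein-subunit vaccine
40–64: the protein-subunit vaccine 271/363 = 74.7%, the mRNA vaccine 120/198 = 60.6% → the protein-subunit vaccine
Under-40: the protein-subunit vaccine 1789/2013 = 88.9%, the mRNA vaccine 2090/2710 = 77.1% → the protein-subunit vaccine
Overall: the protein-subunit vaccine 2105/2560 = 82.2%, the mRNA vaccine 2218/2991 = 74.2% → the protein-subunit vaccine
The protein-subunit vaccine wins overall and in every age group — no reversal.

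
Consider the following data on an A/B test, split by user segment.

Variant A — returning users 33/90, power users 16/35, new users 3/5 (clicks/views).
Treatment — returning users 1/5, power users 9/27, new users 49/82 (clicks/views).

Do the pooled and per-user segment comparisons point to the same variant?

No

Returning users: Variant A 33/90 = 36.7%, Treatment 1/5 = 20.0% → Variant A
Power users: Variant A 16/35 = 45.7%, Treatment 9/27 = 33.3% → Variant A
New users: Variant A 3/5 = 60.0%, Treatment 49/82 = 59.8% → Variant A
Overall: Variant A 52/130 = 40.0%, Treatment 59/114 = 51.8% → Treatment
Variant A wins each user group but Treatment wins overall — the comparison reverses. Variant A's views skew toward returning users, which has a lower base rate.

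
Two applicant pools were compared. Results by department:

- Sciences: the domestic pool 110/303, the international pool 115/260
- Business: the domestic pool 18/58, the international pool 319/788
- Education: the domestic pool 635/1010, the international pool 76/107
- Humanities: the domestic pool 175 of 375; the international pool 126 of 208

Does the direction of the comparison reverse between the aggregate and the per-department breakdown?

Sciences: the domestic pool 110/303 = 36.3%, the international pool 115/260 = 44.2% → the international pool
Business: the domestic pool 18/58 = 31.0%, the international pool 319/788 = 40.5% → the international pool
Education: the domestic pool 635/1010 = 62.9%, the international pool 76/107 = 71.0% → the international pool
Humanities: the domestic pool 175/375 = 46.7%, the international pool 126/208 = 60.6% → the international pool
Overall: the domestic pool 938/1746 = 53.7%, the international pool 636/1363 = 46.7% → the domestic pool
The international pool wins each department group but the domestic pool wins overall — the comparison reverses. The international pool's applicants skew toward Business, which has a lower base rate.

Yes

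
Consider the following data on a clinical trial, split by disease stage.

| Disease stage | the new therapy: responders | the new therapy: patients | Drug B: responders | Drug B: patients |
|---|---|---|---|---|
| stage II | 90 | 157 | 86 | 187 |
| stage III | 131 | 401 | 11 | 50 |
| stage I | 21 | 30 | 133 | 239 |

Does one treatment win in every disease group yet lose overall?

Stage II: the new therapy 90/157 = 57.3%, Drug B 86/187 = 46.0% → the new therapy
Stage III: the new therapy 131/401 = 32.7%, Drug B 11/50 = 22.0% → the new therapy
Stage I: the new therapy 21/30 = 70.0%, Drug B 133/239 = 55.6% → the new therapy
Overall: the new therapy 242/588 = 41.2%, Drug B 230/476 = 48.3% → Drug B
The new therapy wins each disease group but Drug B wins overall — the comparison reverses. The new therapy's patients skew toward stage III, which has a lower base rate.

Yes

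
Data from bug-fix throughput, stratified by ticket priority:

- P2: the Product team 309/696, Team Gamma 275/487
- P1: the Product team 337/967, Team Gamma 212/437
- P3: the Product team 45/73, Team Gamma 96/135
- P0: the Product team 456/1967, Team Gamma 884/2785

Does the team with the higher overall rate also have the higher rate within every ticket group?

P2: the Product team 309/696 = 44.4%, Team Gamma 275/487 = 56.5% → Team Gamma
P1: the Product team 337/967 = 34.9%, Team Gamma 212/437 = 48.5% → Team Gamma
P3: the Product team 45/73 = 61.6%, Team Gamma 96/135 = 71.1% → Team Gamma
P0: the Product team 456/1967 = 23.2%, Team Gamma 884/2785 = 31.7% → Team Gamma
Overall: the Product team 1147/3703 = 31.0%, Team Gamma 1467/3844 = 38.2% → Team Gamma
Team Gamma wins overall and in every ticket group — no reversal.

Yes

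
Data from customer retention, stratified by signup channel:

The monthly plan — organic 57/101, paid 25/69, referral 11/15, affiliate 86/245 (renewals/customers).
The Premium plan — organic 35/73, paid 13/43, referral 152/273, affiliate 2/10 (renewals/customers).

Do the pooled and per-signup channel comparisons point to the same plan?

Organic: the monthly plan 57/101 = 56.4%, the Premium plan 35/73 = 47.9% → the monthly plan
Paid: the monthly plan 25/69 = 36.2%, the Premium plan 13/43 = 30.2% → the monthly plan
Referral: the monthly plan 11/15 = 73.3%, the Premium plan 152/273 = 55.7% → the monthly plan
Affiliate: the monthly plan 86/245 = 35.1%, the Premium plan 2/10 = 20.0% → the monthly plan
Overall: the monthly plan 179/430 = 41.6%, the Premium plan 202/399 = 50.6% → the Premium plan
The monthly plan wins each signup group but the Premium plan wins overall — the comparison reverses. The monthly plan's customers skew toward affiliate, which has a lower base rate.

No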